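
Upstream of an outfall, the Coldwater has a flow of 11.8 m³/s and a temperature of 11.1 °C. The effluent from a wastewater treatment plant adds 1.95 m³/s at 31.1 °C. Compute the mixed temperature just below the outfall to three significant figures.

Flow-weighted mixing: C = (Q_r C_r + Q_w C_w)/(Q_r + Q_w)
= (11.8×11.1 + 1.95×31.1)/(11.8 + 1.95) = 191.6/13.75 = 13.94 °C.

13.9 °C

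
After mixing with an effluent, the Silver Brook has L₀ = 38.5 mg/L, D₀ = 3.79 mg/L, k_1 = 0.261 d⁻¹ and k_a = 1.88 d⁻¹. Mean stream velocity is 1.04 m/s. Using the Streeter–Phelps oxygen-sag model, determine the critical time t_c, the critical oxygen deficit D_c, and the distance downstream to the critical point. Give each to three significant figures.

t_c ≈ 0.637 d; D_c ≈ 4.53 mg/L; x_c ≈ 57.2 km

At the critical point dD/dt = 0, so k_1 L₀ e^(−k_1 t) = k_a D. Substituting D(t) from the Streeter–Phelps equation and solving for t gives
t_c = ln[(k_a/k_1)(1 − D₀(k_a−k_1)/(k_1 L₀))] / (k_a−k_1).
Here k_a−k_1 = 1.619 d⁻¹ and 1 − D₀(k_a−k_1)/(k_1 L₀) = 1 − 3.79×1.619/(0.261×38.5) = 0.3894, so
t_c = ln(7.203 × 0.3894) / 1.619 = 1.031 / 1.619 = 0.6370 d.
D_c = (k_1/k_a) L₀ e^(−k_1 t_c) = (0.261/1.88) × 38.5 × e^(−0.261×0.6370) = 0.1388 × 38.5 × 0.8468 = 4.526 mg/L.
x_c = v t_c = 1.04 m/s × 0.6370 d × 86400 s/d = 57240 m ≈ 57.2 km.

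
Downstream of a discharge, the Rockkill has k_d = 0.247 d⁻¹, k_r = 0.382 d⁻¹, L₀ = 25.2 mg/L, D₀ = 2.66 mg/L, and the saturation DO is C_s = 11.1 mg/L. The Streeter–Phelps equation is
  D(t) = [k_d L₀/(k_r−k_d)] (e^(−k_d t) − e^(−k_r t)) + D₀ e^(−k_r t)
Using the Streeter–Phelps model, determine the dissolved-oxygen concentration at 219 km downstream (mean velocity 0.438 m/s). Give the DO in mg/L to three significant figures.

Travel time t = x/v = 219 km / (0.438 m/s) = 219000 m / 0.438 m/s = 500000 s = 5.787 d.
k_d L₀/(k_r−k_d) = 0.247×25.2/(0.382−0.247) = 6.224/0.1350 = 46.11 mg/L.
e^(−k_d t) = e^(−0.247×5.787) = 0.2395; e^(−k_r t) = e^(−0.382×5.787) = 0.1096.
D = 46.11 × (0.2395 − 0.1096) + 2.66 × 0.1096 = 5.986 + 0.2916 = 6.277 mg/L.
DO = C_s − D = 11.1 − 6.277 = 4.823 mg/L.

DO ≈ 4.82 mg/L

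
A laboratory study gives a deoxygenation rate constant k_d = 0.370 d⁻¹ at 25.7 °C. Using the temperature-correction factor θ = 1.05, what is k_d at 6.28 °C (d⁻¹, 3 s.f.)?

k_d ≈ 0.143 d⁻¹

k_d(T₂) = k_d(T₁) · θ^(T₂−T₁) = 0.370 × 1.05^(6.28−25.7)
= 0.370 × 1.05^-19.4 = 0.370 × 0.3877 = 0.1435 d⁻¹.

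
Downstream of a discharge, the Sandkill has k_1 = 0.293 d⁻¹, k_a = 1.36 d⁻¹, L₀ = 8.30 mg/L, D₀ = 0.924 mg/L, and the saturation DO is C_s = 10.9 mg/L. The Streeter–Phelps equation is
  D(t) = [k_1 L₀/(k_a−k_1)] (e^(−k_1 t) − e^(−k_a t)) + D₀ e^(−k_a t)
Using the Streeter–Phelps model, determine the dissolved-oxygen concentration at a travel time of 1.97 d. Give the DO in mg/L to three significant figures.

DO ≈ 9.71 mg/L

k_1 L₀/(k_a−k_1) = 0.293×8.30/(1.36−0.293) = 2.432/1.067 = 2.279 mg/L.
e^(−k_1 t) = e^(−0.293×1.970) = 0.5615; e^(−k_a t) = e^(−1.36×1.970) = 0.06862.
D = 2.279 × (0.5615 − 0.06862) + 0.924 × 0.06862 = 1.123 + 0.06340 = 1.187 mg/L.
DO = C_s − D = 10.9 − 1.187 = 9.713 mg/L.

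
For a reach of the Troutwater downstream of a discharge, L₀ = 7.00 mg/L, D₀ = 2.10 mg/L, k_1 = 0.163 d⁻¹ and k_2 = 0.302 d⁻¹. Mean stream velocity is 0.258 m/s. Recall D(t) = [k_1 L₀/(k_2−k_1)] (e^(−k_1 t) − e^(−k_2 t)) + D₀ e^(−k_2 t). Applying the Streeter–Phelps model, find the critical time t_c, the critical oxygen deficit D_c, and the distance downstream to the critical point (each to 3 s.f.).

t_c ≈ 2.31 d; D_c ≈ 2.59 mg/L; x_c ≈ 51.5 km

t_c = [1/(k_2−k_1)] ln[(k_2/k_1)(1 − D₀(k_2−k_1)/(k_1 L₀))]
= [1/(0.302−0.163)] ln[(0.302/0.163)(1 − 2.10×0.1390/(0.163×7.00))]
= (1/0.1390) ln[1.853 × 0.7442] = 7.194 × ln(1.379) = 7.194 × 0.3212 = 2.311 d.
L(t_c) = L₀ e^(−k_1 t_c) = 7.00 × 0.6862 = 4.803 mg/L, and at the critical point k_2 D_c = k_1 L, so D_c = (0.163/0.302) × 4.803 = 2.592 mg/L.
x_c = v t_c = 0.258 m/s × 2.311 d × 86400 s/d = 51510 m ≈ 51.5 km.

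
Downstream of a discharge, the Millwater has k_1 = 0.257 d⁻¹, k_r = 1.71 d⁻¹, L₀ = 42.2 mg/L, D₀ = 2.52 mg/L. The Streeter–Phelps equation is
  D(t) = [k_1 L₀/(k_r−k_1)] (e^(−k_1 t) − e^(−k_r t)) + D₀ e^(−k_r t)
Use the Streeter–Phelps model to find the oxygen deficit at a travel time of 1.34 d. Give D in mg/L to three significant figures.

D ≈ 4.79 mg/L

k_1 L₀/(k_r−k_1) = 0.257×42.2/(1.71−0.257) = 10.85/1.453 = 7.464 mg/L.
e^(−k_1 t) = e^(−0.257×1.340) = 0.7087; e^(−k_r t) = e^(−1.71×1.340) = 0.1011.
D = 7.464 × (0.7087 − 0.1011) + 2.52 × 0.1011 = 4.535 + 0.2548 = 4.790 mg/L.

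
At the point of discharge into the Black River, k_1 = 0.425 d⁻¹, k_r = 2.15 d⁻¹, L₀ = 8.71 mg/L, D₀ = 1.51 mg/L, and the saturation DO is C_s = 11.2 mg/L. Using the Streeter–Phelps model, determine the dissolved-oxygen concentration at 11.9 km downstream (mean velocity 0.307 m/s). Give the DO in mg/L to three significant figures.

DO ≈ 9.67 mg/L

Travel time t = x/v = 11.9 km / (0.307 m/s) = 11900 m / 0.307 m/s = 38760 s = 0.4486 d.
k_1 L₀/(k_r−k_1) = 0.425×8.71/(2.15−0.425) = 3.702/1.725 = 2.146 mg/L.
e^(−k_1 t) = e^(−0.425×0.4486) = 0.8264; e^(−k_r t) = e^(−2.15×0.4486) = 0.3811.
D = 2.146 × (0.8264 − 0.3811) + 1.51 × 0.3811 = 0.9555 + 0.5755 = 1.531 mg/L.
DO = C_s − D = 11.2 − 1.531 = 9.669 mg/L.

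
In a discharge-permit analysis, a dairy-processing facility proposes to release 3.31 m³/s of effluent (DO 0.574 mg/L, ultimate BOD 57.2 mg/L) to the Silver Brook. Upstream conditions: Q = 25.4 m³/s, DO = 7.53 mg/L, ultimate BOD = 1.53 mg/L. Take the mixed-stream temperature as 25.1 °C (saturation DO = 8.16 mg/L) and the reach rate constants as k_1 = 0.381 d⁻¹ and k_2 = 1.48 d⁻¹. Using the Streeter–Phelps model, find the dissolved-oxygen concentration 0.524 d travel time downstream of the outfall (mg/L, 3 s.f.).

Mixed DO = (25.4×7.53 + 3.31×0.574)/(25.4+3.31) = 193.2/28.71 = 6.728 mg/L.
Mixed L₀ = (25.4×1.53 + 3.31×57.2)/(28.71) = 228.2/28.71 = 7.948 mg/L.
Initial deficit D₀ = C_s − DO₀ = 8.16 − 6.728 = 1.432 mg/L.
D(0.524) = [0.381×7.948/(1.48−0.381)](e^(−0.381×0.524) − e^(−1.48×0.524)) + 1.432 e^(−1.48×0.524)
= 2.755 × (0.8190 − 0.4605) + 1.432 × 0.4605 = 1.647 mg/L.
DO = 8.16 − 1.647 = 6.513 mg/L.

DO ≈ 6.51 mg/L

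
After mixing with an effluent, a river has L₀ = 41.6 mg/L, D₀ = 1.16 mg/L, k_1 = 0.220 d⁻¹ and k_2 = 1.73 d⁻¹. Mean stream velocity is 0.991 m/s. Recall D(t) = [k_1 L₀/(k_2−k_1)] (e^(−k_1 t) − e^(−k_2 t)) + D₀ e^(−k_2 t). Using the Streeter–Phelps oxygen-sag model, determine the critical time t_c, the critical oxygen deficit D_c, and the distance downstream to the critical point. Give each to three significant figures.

t_c ≈ 1.23 d; D_c ≈ 4.04 mg/L; x_c ≈ 105 km

t_c = [1/(k_2−k_1)] ln[(k_2/k_1)(1 − D₀(k_2−k_1)/(k_1 L₀))]
= [1/(1.73−0.220)] ln[(1.73/0.220)(1 − 1.16×1.510/(0.220×41.6))]
= (1/1.510) ln[7.864 × 0.8086] = 0.6623 × ln(6.359) = 0.6623 × 1.850 = 1.225 d.
D_c = (k_1/k_2) L₀ e^(−k_1 t_c) = (0.220/1.73) × 41.6 × e^(−0.220×1.225) = 0.1272 × 41.6 × 0.7638 = 4.040 mg/L.
x_c = v t_c = 0.991 m/s × 1.225 d × 86400 s/d = 104900 m ≈ 105 km.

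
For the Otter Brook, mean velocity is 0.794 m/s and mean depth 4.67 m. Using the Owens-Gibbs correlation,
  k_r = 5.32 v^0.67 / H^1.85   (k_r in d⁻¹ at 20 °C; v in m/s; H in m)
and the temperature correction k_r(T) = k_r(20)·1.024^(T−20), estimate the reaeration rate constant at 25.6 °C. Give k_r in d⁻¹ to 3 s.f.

k_r ≈ 0.301 d⁻¹

k_r(20) = 5.32 × 0.794^0.67 / 4.67^1.85 = 5.32 × 0.8568 / 17.31 = 0.2634 d⁻¹.
k_r(25.6) = 0.2634 × 1.024^(25.6−20) = 0.2634 × 1.142 = 0.3008 d⁻¹.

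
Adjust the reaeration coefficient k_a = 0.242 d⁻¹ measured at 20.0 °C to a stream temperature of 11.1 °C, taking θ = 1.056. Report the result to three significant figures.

k_a ≈ 0.149 d⁻¹

k_a(T₂) = k_a(T₁) · θ^(T₂−T₁) = 0.242 × 1.056^(11.1−20.0)
= 0.242 × 1.056^-8.90 = 0.242 × 0.6157 = 0.1490 d⁻¹.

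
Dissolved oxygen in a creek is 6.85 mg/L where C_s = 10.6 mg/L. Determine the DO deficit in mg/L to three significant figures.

D = C_s − C = 10.6 − 6.85 = 3.75 mg/L.

D ≈ 3.75 mg/L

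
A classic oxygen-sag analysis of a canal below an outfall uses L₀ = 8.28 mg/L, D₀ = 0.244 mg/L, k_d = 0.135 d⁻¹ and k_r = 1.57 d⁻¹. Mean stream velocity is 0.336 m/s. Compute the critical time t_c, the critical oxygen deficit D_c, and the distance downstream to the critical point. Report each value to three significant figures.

t_c ≈ 1.45 d; D_c ≈ 0.586 mg/L; x_c ≈ 42.0 km

At the critical point dD/dt = 0, so k_d L₀ e^(−k_d t) = k_r D. Substituting D(t) from the Streeter–Phelps equation and solving for t gives
t_c = ln[(k_r/k_d)(1 − D₀(k_r−k_d)/(k_d L₀))] / (k_r−k_d).
Here k_r−k_d = 1.435 d⁻¹ and 1 − D₀(k_r−k_d)/(k_d L₀) = 1 − 0.244×1.435/(0.135×8.28) = 0.6868, so
t_c = ln(11.63 × 0.6868) / 1.435 = 2.078 / 1.435 = 1.448 d.
L(t_c) = L₀ e^(−k_d t_c) = 8.28 × 0.8224 = 6.810 mg/L, and at the critical point k_r D_c = k_d L, so D_c = (0.135/1.57) × 6.810 = 0.5856 mg/L.
x_c = v t_c = 0.336 m/s × 1.448 d × 86400 s/d = 42030 m ≈ 42.0 km.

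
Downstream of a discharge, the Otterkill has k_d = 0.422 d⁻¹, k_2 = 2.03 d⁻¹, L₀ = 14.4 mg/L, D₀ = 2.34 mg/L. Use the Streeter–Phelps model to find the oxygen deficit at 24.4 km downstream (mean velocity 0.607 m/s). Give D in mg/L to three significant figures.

Travel time t = x/v = 24.4 km / (0.607 m/s) = 24400 m / 0.607 m/s = 40200 s = 0.4653 d.
k_d L₀/(k_2−k_d) = 0.422×14.4/(2.03−0.422) = 6.077/1.608 = 3.779 mg/L.
e^(−k_d t) = e^(−0.422×0.4653) = 0.8217; e^(−k_2 t) = e^(−2.03×0.4653) = 0.3889.
D = 3.779 × (0.8217 − 0.3889) + 2.34 × 0.3889 = 1.636 + 0.9100 = 2.546 mg/L.

D ≈ 2.55 mg/L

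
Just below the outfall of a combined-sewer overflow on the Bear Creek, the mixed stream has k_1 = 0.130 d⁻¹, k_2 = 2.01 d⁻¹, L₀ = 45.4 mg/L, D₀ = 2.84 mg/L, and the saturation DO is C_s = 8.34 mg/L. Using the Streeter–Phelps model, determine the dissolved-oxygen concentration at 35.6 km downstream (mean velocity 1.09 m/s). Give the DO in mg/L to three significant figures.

DO ≈ 5.49 mg/L

Travel time t = x/v = 35.6 km / (1.09 m/s) = 35600 m / 1.09 m/s = 32660 s = 0.3780 d.
k_1 L₀/(k_2−k_1) = 0.130×45.4/(2.01−0.130) = 5.902/1.880 = 3.139 mg/L.
e^(−k_1 t) = e^(−0.130×0.3780) = 0.9520; e^(−k_2 t) = e^(−2.01×0.3780) = 0.4678.
D = 3.139 × (0.9520 − 0.4678) + 2.84 × 0.4678 = 1.520 + 1.328 = 2.849 mg/L.
DO = C_s − D = 8.34 − 2.849 = 5.491 mg/L.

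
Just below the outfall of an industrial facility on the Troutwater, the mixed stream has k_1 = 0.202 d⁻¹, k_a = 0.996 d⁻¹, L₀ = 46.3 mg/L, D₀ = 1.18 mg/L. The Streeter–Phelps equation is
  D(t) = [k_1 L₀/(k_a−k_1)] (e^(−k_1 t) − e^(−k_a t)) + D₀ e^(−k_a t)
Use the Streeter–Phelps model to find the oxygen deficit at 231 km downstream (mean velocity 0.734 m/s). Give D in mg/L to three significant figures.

D ≈ 5.36 mg/L

Travel time t = x/v = 231 km / (0.734 m/s) = 231000 m / 0.734 m/s = 314700 s = 3.643 d.
k_1 L₀/(k_a−k_1) = 0.202×46.3/(0.996−0.202) = 9.353/0.7940 = 11.78 mg/L.
e^(−k_1 t) = e^(−0.202×3.643) = 0.4791; e^(−k_a t) = e^(−0.996×3.643) = 0.02657.
D = 11.78 × (0.4791 − 0.02657) + 1.18 × 0.02657 = 5.331 + 0.03135 = 5.362 mg/L.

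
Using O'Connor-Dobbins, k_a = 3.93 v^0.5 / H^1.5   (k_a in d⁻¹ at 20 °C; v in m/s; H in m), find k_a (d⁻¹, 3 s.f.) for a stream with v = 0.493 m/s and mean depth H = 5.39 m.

k_a ≈ 0.221 d⁻¹

k_a = 3.93 × 0.493^0.5 / 5.39^1.5 = 3.93 × 0.7021 / 12.51 = 0.2205 d⁻¹.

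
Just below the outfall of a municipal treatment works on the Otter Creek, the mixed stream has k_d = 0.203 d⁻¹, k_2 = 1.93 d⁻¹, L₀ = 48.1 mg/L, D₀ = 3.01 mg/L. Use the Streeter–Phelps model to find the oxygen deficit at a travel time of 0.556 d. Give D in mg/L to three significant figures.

D ≈ 4.15 mg/L

k_d L₀/(k_2−k_d) = 0.203×48.1/(1.93−0.203) = 9.764/1.727 = 5.654 mg/L.
e^(−k_d t) = e^(−0.203×0.5560) = 0.8933; e^(−k_2 t) = e^(−1.93×0.5560) = 0.3420.
D = 5.654 × (0.8933 − 0.3420) + 3.01 × 0.3420 = 3.117 + 1.029 = 4.146 mg/L.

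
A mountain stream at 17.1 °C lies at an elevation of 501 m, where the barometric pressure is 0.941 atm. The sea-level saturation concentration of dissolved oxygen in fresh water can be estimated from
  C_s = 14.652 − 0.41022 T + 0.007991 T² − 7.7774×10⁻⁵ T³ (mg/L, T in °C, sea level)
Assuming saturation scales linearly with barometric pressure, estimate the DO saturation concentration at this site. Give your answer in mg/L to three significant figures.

C_s ≈ 9.02 mg/L

At sea level: C_s = 14.652 − 0.41022×17.1 + 0.007991×17.1² − 7.7774×10⁻⁵×17.1³ = 9.585 mg/L.
Pressure correction: C_s' = 9.585 × 0.941 = 9.019 mg/L.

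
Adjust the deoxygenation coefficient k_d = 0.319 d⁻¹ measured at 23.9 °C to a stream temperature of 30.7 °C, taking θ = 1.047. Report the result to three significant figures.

k_d ≈ 0.436 d⁻¹

k_d(T₂) = k_d(T₁) · θ^(T₂−T₁) = 0.319 × 1.047^(30.7−23.9)
= 0.319 × 1.047^6.80 = 0.319 × 1.367 = 0.4359 d⁻¹.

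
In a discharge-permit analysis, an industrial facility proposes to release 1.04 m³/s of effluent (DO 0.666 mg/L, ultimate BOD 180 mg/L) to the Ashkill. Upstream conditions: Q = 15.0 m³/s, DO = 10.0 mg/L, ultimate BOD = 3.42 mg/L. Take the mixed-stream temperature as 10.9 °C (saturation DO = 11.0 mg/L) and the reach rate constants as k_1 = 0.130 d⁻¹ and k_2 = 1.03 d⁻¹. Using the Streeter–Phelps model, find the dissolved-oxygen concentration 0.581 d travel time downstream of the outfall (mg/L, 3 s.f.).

Mixed DO = (15.0×10.0 + 1.04×0.666)/(15.0+1.04) = 150.7/16.04 = 9.395 mg/L.
Mixed L₀ = (15.0×3.42 + 1.04×180)/(16.04) = 238.5/16.04 = 14.87 mg/L.
Initial deficit D₀ = C_s − DO₀ = 11.0 − 9.395 = 1.605 mg/L.
D(0.581) = [0.130×14.87/(1.03−0.130)](e^(−0.130×0.581) − e^(−1.03×0.581)) + 1.605 e^(−1.03×0.581)
= 2.148 × (0.9273 − 0.5497) + 1.605 × 0.5497 = 1.693 mg/L.
DO = 11.0 − 1.693 = 9.307 mg/L.

DO ≈ 9.31 mg/L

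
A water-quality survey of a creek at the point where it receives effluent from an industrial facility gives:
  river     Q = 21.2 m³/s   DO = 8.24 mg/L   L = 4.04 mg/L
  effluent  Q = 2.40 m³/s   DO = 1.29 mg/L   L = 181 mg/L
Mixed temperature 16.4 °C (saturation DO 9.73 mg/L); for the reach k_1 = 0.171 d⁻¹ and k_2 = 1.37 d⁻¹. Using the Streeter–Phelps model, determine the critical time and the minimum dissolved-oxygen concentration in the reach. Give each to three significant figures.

Mixed DO = (21.2×8.24 + 2.40×1.29)/(21.2+2.40) = 177.8/23.60 = 7.533 mg/L.
Mixed L₀ = (21.2×4.04 + 2.40×181)/(23.60) = 520.0/23.60 = 22.04 mg/L.
Initial deficit D₀ = C_s − DO₀ = 9.73 − 7.533 = 2.197 mg/L.
t_c = (1/1.199) ln[(1.37/0.171)(1 − 2.197×1.199/(0.171×22.04))] = 0.8340 × ln(2.412) = 0.7342 d.
D_c = (0.171/1.37) × 22.04 × e^(−0.171×0.7342) = 0.1248 × 22.04 × 0.8820 = 2.426 mg/L.
Minimum DO = 9.73 − 2.426 = 7.304 mg/L.

t_c ≈ 0.734 d; minimum DO ≈ 7.30 mg/L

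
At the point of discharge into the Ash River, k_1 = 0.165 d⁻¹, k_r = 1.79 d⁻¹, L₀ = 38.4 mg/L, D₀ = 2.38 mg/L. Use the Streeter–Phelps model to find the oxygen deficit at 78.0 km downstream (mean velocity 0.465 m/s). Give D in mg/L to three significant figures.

D ≈ 2.78 mg/L

Travel time t = x/v = 78.0 km / (0.465 m/s) = 78000 m / 0.465 m/s = 167700 s = 1.941 d.
k_1 L₀/(k_r−k_1) = 0.165×38.4/(1.79−0.165) = 6.336/1.625 = 3.899 mg/L.
e^(−k_1 t) = e^(−0.165×1.941) = 0.7259; e^(−k_r t) = e^(−1.79×1.941) = 0.03096.
D = 3.899 × (0.7259 − 0.03096) + 2.38 × 0.03096 = 2.710 + 0.07367 = 2.783 mg/L.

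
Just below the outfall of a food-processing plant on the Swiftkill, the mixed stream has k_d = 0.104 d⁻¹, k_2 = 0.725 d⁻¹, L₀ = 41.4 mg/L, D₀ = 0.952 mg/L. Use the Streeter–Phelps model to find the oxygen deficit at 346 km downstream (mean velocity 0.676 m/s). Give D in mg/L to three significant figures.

D ≈ 3.66 mg/L

Travel time t = x/v = 346 km / (0.676 m/s) = 346000 m / 0.676 m/s = 511800 s = 5.924 d.
k_d L₀/(k_2−k_d) = 0.104×41.4/(0.725−0.104) = 4.306/0.6210 = 6.933 mg/L.
e^(−k_d t) = e^(−0.104×5.924) = 0.5400; e^(−k_2 t) = e^(−0.725×5.924) = 0.01364.
D = 6.933 × (0.5400 − 0.01364) + 0.952 × 0.01364 = 3.650 + 0.01298 = 3.663 mg/L.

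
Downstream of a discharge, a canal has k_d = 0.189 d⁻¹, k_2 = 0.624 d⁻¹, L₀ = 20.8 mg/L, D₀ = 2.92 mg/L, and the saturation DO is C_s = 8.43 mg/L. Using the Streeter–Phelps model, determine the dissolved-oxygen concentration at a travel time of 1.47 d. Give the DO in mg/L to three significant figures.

k_d L₀/(k_2−k_d) = 0.189×20.8/(0.624−0.189) = 3.931/0.4350 = 9.037 mg/L.
e^(−k_d t) = e^(−0.189×1.470) = 0.7574; e^(−k_2 t) = e^(−0.624×1.470) = 0.3996.
D = 9.037 × (0.7574 − 0.3996) + 2.92 × 0.3996 = 3.234 + 1.167 = 4.401 mg/L.
DO = C_s − D = 8.43 − 4.401 = 4.029 mg/L.

DO ≈ 4.03 mg/L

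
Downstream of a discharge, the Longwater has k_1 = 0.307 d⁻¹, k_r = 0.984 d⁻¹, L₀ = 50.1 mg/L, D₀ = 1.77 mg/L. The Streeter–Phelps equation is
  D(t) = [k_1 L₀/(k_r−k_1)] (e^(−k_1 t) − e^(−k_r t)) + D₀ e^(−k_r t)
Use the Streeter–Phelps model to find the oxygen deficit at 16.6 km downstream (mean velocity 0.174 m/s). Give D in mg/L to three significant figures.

Travel time t = x/v = 16.6 km / (0.174 m/s) = 16600 m / 0.174 m/s = 95400 s = 1.104 d.
k_1 L₀/(k_r−k_1) = 0.307×50.1/(0.984−0.307) = 15.38/0.6770 = 22.72 mg/L.
e^(−k_1 t) = e^(−0.307×1.104) = 0.7125; e^(−k_r t) = e^(−0.984×1.104) = 0.3374.
D = 22.72 × (0.7125 − 0.3374) + 1.77 × 0.3374 = 8.522 + 0.5972 = 9.119 mg/L.

D ≈ 9.12 mg/L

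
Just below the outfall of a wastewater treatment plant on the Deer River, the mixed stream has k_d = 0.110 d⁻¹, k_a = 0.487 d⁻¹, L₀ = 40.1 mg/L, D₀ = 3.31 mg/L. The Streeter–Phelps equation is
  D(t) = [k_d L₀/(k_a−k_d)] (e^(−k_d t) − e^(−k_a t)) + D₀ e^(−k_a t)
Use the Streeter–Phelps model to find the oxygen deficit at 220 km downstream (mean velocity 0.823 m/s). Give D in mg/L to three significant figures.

D ≈ 6.47 mg/L

Travel time t = x/v = 220 km / (0.823 m/s) = 220000 m / 0.823 m/s = 267300 s = 3.094 d.
k_d L₀/(k_a−k_d) = 0.110×40.1/(0.487−0.110) = 4.411/0.3770 = 11.70 mg/L.
e^(−k_d t) = e^(−0.110×3.094) = 0.7115; e^(−k_a t) = e^(−0.487×3.094) = 0.2216.
D = 11.70 × (0.7115 − 0.2216) + 3.31 × 0.2216 = 5.732 + 0.7336 = 6.466 mg/L.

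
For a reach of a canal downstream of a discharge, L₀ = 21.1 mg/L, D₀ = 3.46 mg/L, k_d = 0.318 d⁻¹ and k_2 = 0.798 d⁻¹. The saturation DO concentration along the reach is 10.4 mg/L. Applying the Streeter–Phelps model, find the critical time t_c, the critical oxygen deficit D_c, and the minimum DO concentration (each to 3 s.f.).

With k_2/k_d = 2.509 and 1 − D₀(k_2−k_d)/(k_d L₀) = 0.7525,
t_c = ln(2.509 × 0.7525) / (0.798 − 0.318) = ln(1.888) / 0.4800 = 0.6357/0.4800 = 1.324 d.
L(t_c) = L₀ e^(−k_d t_c) = 21.1 × 0.6563 = 13.85 mg/L, and at the critical point k_2 D_c = k_d L, so D_c = (0.318/0.798) × 13.85 = 5.518 mg/L.
Minimum DO = C_s − D_c = 10.4 − 5.518 = 4.882 mg/L.

t_c ≈ 1.32 d; D_c ≈ 5.52 mg/L; min DO ≈ 4.88 mg/L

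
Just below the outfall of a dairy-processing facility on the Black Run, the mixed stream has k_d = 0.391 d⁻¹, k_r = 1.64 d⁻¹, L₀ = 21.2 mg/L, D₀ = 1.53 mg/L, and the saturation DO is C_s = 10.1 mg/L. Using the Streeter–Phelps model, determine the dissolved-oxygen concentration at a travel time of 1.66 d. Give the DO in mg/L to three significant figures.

DO ≈ 6.97 mg/L

k_d L₀/(k_r−k_d) = 0.391×21.2/(1.64−0.391) = 8.289/1.249 = 6.637 mg/L.
e^(−k_d t) = e^(−0.391×1.660) = 0.5225; e^(−k_r t) = e^(−1.64×1.660) = 0.06572.
D = 6.637 × (0.5225 − 0.06572) + 1.53 × 0.06572 = 3.032 + 0.1005 = 3.132 mg/L.
DO = C_s − D = 10.1 − 3.132 = 6.968 mg/L.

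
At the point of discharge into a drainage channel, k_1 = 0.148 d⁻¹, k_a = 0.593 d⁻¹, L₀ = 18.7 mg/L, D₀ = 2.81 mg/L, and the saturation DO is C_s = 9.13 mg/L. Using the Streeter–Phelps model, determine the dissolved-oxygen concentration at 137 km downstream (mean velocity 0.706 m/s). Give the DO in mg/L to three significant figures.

Travel time t = x/v = 137 km / (0.706 m/s) = 137000 m / 0.706 m/s = 194100 s = 2.246 d.
k_1 L₀/(k_a−k_1) = 0.148×18.7/(0.593−0.148) = 2.768/0.4450 = 6.219 mg/L.
e^(−k_1 t) = e^(−0.148×2.246) = 0.7172; e^(−k_a t) = e^(−0.593×2.246) = 0.2640.
D = 6.219 × (0.7172 − 0.2640) + 2.81 × 0.2640 = 2.819 + 0.7418 = 3.560 mg/L.
DO = C_s − D = 9.13 − 3.560 = 5.570 mg/L.

DO ≈ 5.57 mg/L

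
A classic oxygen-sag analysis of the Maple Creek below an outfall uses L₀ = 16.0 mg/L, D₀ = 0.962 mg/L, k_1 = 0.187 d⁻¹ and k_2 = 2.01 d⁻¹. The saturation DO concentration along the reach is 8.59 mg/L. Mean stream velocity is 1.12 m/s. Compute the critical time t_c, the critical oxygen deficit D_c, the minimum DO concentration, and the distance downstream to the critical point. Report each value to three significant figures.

t_c = [1/(k_2−k_1)] ln[(k_2/k_1)(1 − D₀(k_2−k_1)/(k_1 L₀))]
= [1/(2.01−0.187)] ln[(2.01/0.187)(1 − 0.962×1.823/(0.187×16.0))]
= (1/1.823) ln[10.75 × 0.4139] = 0.5485 × ln(4.448) = 0.5485 × 1.493 = 0.8187 d.
D_c = (k_1/k_2) L₀ e^(−k_1 t_c) = (0.187/2.01) × 16.0 × e^(−0.187×0.8187) = 0.09303 × 16.0 × 0.8580 = 1.277 mg/L.
Minimum DO = C_s − D_c = 8.59 − 1.277 = 7.313 mg/L.
x_c = v t_c = 1.12 m/s × 0.8187 d × 86400 s/d = 79230 m ≈ 79.2 km.

t_c ≈ 0.819 d; D_c ≈ 1.28 mg/L; min DO ≈ 7.31 mg/L; x_c ≈ 79.2 km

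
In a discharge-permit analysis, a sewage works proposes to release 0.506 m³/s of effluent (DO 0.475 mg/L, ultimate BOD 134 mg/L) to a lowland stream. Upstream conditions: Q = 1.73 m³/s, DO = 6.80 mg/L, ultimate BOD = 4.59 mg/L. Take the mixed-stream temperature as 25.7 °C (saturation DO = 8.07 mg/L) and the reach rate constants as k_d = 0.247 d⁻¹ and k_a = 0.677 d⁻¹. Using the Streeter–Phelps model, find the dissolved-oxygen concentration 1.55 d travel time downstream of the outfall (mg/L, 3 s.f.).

DO ≈ 0.669 mg/L

Mixed DO = (1.73×6.80 + 0.506×0.475)/(1.73+0.506) = 12.00/2.236 = 5.369 mg/L.
Mixed L₀ = (1.73×4.59 + 0.506×134)/(2.236) = 75.74/2.236 = 33.88 mg/L.
Initial deficit D₀ = C_s − DO₀ = 8.07 − 5.369 = 2.701 mg/L.
D(1.55) = [0.247×33.88/(0.677−0.247)](e^(−0.247×1.55) − e^(−0.677×1.55)) + 2.701 e^(−0.677×1.55)
= 19.46 × (0.6819 − 0.3502) + 2.701 × 0.3502 = 7.401 mg/L.
DO = 8.07 − 7.401 = 0.6687 mg/L.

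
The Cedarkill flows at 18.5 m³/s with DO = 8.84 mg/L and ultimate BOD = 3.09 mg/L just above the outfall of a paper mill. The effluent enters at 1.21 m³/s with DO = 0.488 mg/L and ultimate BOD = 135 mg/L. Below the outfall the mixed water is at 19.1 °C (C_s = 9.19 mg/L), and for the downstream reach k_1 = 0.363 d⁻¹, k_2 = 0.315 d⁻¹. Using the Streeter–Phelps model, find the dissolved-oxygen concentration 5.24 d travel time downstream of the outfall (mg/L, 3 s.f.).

DO ≈ 5.41 mg/L

Mixed DO = (18.5×8.84 + 1.21×0.488)/(18.5+1.21) = 164.1/19.71 = 8.327 mg/L.
Mixed L₀ = (18.5×3.09 + 1.21×135)/(19.71) = 220.5/19.71 = 11.19 mg/L.
Initial deficit D₀ = C_s − DO₀ = 9.19 − 8.327 = 0.8627 mg/L.
D(5.24) = [0.363×11.19/(0.315−0.363)](e^(−0.363×5.24) − e^(−0.315×5.24)) + 0.8627 e^(−0.315×5.24)
= -84.61 × (0.1493 − 0.1919) + 0.8627 × 0.1919 = 3.777 mg/L.
DO = 9.19 − 3.777 = 5.413 mg/L.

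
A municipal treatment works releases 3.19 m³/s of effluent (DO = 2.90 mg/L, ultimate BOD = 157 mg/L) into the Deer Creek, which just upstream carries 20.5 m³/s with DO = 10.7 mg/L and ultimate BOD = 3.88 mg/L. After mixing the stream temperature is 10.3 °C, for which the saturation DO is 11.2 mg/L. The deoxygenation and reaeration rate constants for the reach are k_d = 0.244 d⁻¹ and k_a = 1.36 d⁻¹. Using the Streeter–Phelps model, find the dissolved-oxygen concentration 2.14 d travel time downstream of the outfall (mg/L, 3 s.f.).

Mixed DO = (20.5×10.7 + 3.19×2.90)/(20.5+3.19) = 228.6/23.69 = 9.650 mg/L.
Mixed L₀ = (20.5×3.88 + 3.19×157)/(23.69) = 580.4/23.69 = 24.50 mg/L.
Initial deficit D₀ = C_s − DO₀ = 11.2 − 9.650 = 1.550 mg/L.
D(2.14) = [0.244×24.50/(1.36−0.244)](e^(−0.244×2.14) − e^(−1.36×2.14)) + 1.550 e^(−1.36×2.14)
= 5.356 × (0.5932 − 0.05445) + 1.550 × 0.05445 = 2.970 mg/L.
DO = 11.2 − 2.970 = 8.230 mg/L.

DO ≈ 8.23 mg/L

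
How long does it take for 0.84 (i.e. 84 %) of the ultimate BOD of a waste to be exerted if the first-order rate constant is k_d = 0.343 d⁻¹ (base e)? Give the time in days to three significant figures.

y/L₀ = 1 − e^(−k_d t) = 0.84 ⇒ e^(−k_d t) = 0.160
t = −ln(0.160) / 0.343 = 1.833 / 0.343 = 5.343 d.

t ≈ 5.34 d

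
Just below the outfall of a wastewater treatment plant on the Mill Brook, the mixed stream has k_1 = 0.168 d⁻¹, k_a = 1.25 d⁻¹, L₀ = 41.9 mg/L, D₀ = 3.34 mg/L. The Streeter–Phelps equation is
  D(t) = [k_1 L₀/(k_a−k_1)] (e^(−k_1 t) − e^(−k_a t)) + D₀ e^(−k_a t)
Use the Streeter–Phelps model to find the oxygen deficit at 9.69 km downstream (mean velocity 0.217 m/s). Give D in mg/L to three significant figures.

Travel time t = x/v = 9.69 km / (0.217 m/s) = 9690 m / 0.217 m/s = 44650 s = 0.5168 d.
k_1 L₀/(k_a−k_1) = 0.168×41.9/(1.25−0.168) = 7.039/1.082 = 6.506 mg/L.
e^(−k_1 t) = e^(−0.168×0.5168) = 0.9168; e^(−k_a t) = e^(−1.25×0.5168) = 0.5241.
D = 6.506 × (0.9168 − 0.5241) + 3.34 × 0.5241 = 2.555 + 1.751 = 4.305 mg/L.

D ≈ 4.31 mg/L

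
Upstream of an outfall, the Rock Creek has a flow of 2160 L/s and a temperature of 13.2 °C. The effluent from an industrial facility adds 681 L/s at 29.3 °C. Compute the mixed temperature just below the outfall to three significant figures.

Flow-weighted mixing: C = (Q_r C_r + Q_w C_w)/(Q_r + Q_w)
= (2160×13.2 + 681×29.3)/(2160 + 681) = 48470/2841 = 17.06 °C.

17.1 °C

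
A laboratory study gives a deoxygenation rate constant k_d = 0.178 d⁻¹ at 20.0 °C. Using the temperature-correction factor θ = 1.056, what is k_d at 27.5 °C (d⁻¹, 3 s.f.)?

k_d(T₂) = k_d(T₁) · θ^(T₂−T₁) = 0.178 × 1.056^(27.5−20.0)
= 0.178 × 1.056^7.50 = 0.178 × 1.505 = 0.2679 d⁻¹.

k_d ≈ 0.268 d⁻¹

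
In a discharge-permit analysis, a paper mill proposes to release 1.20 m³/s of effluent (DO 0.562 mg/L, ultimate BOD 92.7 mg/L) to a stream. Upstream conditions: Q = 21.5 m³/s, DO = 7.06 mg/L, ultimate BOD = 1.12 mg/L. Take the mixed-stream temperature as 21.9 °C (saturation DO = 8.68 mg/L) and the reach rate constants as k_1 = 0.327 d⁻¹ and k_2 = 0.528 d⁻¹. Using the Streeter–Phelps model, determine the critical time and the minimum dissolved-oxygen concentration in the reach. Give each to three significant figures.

t_c ≈ 1.26 d; minimum DO ≈ 6.23 mg/L

Mixed DO = (21.5×7.06 + 1.20×0.562)/(21.5+1.20) = 152.5/22.70 = 6.716 mg/L.
Mixed L₀ = (21.5×1.12 + 1.20×92.7)/(22.70) = 135.3/22.70 = 5.961 mg/L.
Initial deficit D₀ = C_s − DO₀ = 8.68 − 6.716 = 1.964 mg/L.
t_c = (1/0.2010) ln[(0.528/0.327)(1 − 1.964×0.2010/(0.327×5.961))] = 4.975 × ln(1.288) = 1.258 d.
D_c = (0.327/0.528) × 5.961 × e^(−0.327×1.258) = 0.6193 × 5.961 × 0.6627 = 2.447 mg/L.
Minimum DO = 8.68 − 2.447 = 6.233 mg/L.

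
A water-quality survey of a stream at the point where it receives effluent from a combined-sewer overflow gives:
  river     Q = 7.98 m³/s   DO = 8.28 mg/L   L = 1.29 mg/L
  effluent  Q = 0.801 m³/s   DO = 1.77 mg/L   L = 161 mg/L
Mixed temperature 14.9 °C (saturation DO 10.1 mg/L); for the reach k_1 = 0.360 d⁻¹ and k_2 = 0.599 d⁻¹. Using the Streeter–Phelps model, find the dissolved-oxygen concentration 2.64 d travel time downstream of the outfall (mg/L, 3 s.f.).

Mixed DO = (7.98×8.28 + 0.801×1.77)/(7.98+0.801) = 67.49/8.781 = 7.686 mg/L.
Mixed L₀ = (7.98×1.29 + 0.801×161)/(8.781) = 139.3/8.781 = 15.86 mg/L.
Initial deficit D₀ = C_s − DO₀ = 10.1 − 7.686 = 2.414 mg/L.
D(2.64) = [0.360×15.86/(0.599−0.360)](e^(−0.360×2.64) − e^(−0.599×2.64)) + 2.414 e^(−0.599×2.64)
= 23.89 × (0.3866 − 0.2057) + 2.414 × 0.2057 = 4.818 mg/L.
DO = 10.1 − 4.818 = 5.282 mg/L.

DO ≈ 5.28 mg/L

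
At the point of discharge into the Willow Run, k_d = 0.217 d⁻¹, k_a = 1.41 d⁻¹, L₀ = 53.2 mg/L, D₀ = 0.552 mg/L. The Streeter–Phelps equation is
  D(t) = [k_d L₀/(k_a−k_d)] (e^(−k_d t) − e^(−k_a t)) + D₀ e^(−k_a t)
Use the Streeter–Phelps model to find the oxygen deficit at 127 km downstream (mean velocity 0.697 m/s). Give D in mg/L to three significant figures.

Travel time t = x/v = 127 km / (0.697 m/s) = 127000 m / 0.697 m/s = 182200 s = 2.109 d.
k_d L₀/(k_a−k_d) = 0.217×53.2/(1.41−0.217) = 11.54/1.193 = 9.677 mg/L.
e^(−k_d t) = e^(−0.217×2.109) = 0.6328; e^(−k_a t) = e^(−1.41×2.109) = 0.05112.
D = 9.677 × (0.6328 − 0.05112) + 0.552 × 0.05112 = 5.629 + 0.02822 = 5.657 mg/L.

D ≈ 5.66 mg/L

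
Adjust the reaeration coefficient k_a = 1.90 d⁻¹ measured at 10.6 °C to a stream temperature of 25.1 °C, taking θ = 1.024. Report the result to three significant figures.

k_a(T₂) = k_a(T₁) · θ^(T₂−T₁) = 1.90 × 1.024^(25.1−10.6)
= 1.90 × 1.024^14.5 = 1.90 × 1.410 = 2.680 d⁻¹.

k_a ≈ 2.68 d⁻¹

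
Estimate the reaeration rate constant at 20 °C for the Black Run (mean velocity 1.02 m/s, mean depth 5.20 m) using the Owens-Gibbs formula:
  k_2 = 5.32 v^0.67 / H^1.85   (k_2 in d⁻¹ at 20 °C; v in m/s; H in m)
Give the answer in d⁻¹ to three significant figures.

k_2 = 5.32 × 1.02^0.67 / 5.20^1.85 = 5.32 × 1.013 / 21.12 = 0.2553 d⁻¹.

k_2 ≈ 0.255 d⁻¹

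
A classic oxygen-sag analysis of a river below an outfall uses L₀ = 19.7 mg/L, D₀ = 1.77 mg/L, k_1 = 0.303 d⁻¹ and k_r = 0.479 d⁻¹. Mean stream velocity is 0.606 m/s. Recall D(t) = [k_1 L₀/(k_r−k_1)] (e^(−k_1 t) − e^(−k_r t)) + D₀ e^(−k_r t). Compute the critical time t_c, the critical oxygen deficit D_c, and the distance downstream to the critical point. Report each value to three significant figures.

t_c = [1/(k_r−k_1)] ln[(k_r/k_1)(1 − D₀(k_r−k_1)/(k_1 L₀))]
= [1/(0.479−0.303)] ln[(0.479/0.303)(1 − 1.77×0.1760/(0.303×19.7))]
= (1/0.1760) ln[1.581 × 0.9478] = 5.682 × ln(1.498) = 5.682 × 0.4044 = 2.298 d.
L(t_c) = L₀ e^(−k_1 t_c) = 19.7 × 0.4985 = 9.820 mg/L, and at the critical point k_r D_c = k_1 L, so D_c = (0.303/0.479) × 9.820 = 6.212 mg/L.
x_c = v t_c = 0.606 m/s × 2.298 d × 86400 s/d = 120300 m ≈ 120 km.

t_c ≈ 2.30 d; D_c ≈ 6.21 mg/L; x_c ≈ 120 km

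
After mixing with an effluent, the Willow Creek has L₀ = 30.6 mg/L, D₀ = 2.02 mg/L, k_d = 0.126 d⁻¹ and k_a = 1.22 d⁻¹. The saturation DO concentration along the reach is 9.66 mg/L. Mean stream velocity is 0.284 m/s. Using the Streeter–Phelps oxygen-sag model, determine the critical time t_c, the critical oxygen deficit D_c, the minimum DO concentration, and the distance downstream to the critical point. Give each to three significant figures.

t_c = [1/(k_a−k_d)] ln[(k_a/k_d)(1 − D₀(k_a−k_d)/(k_d L₀))]
= [1/(1.22−0.126)] ln[(1.22/0.126)(1 − 2.02×1.094/(0.126×30.6))]
= (1/1.094) ln[9.683 × 0.4268] = 0.9141 × ln(4.133) = 0.9141 × 1.419 = 1.297 d.
L(t_c) = L₀ e^(−k_d t_c) = 30.6 × 0.8492 = 25.99 mg/L, and at the critical point k_a D_c = k_d L, so D_c = (0.126/1.22) × 25.99 = 2.684 mg/L.
Minimum DO = C_s − D_c = 9.66 − 2.684 = 6.976 mg/L.
x_c = v t_c = 0.284 m/s × 1.297 d × 86400 s/d = 31830 m ≈ 31.8 km.

t_c ≈ 1.30 d; D_c ≈ 2.68 mg/L; min DO ≈ 6.98 mg/L; x_c ≈ 31.8 km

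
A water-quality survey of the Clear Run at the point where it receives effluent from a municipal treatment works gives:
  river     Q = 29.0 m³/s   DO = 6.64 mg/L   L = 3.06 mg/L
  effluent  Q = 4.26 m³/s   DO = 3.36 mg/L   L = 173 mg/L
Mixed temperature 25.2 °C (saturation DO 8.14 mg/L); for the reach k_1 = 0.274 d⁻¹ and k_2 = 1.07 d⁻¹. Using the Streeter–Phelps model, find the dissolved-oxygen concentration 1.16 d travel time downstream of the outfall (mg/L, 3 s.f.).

Mixed DO = (29.0×6.64 + 4.26×3.36)/(29.0+4.26) = 206.9/33.26 = 6.220 mg/L.
Mixed L₀ = (29.0×3.06 + 4.26×173)/(33.26) = 825.7/33.26 = 24.83 mg/L.
Initial deficit D₀ = C_s − DO₀ = 8.14 − 6.220 = 1.920 mg/L.
D(1.16) = [0.274×24.83/(1.07−0.274)](e^(−0.274×1.16) − e^(−1.07×1.16)) + 1.920 e^(−1.07×1.16)
= 8.546 × (0.7277 − 0.2890) + 1.920 × 0.2890 = 4.304 mg/L.
DO = 8.14 − 4.304 = 3.836 mg/L.

DO ≈ 3.84 mg/L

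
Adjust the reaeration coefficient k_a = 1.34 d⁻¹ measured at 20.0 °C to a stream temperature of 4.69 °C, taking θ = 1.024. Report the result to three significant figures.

k_a(T₂) = k_a(T₁) · θ^(T₂−T₁) = 1.34 × 1.024^(4.69−20.0)
= 1.34 × 1.024^-15.3 = 1.34 × 0.6955 = 0.9320 d⁻¹.

k_a ≈ 0.932 d⁻¹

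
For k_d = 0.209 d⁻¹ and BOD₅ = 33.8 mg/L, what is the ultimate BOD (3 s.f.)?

BOD₅ = L₀(1 − e^(−5k_d)) ⇒ L₀ = BOD₅ / (1 − e^(−5×0.209))
= 33.8 / (1 − 0.3517) = 33.8 / 0.6483 = 52.14 mg/L.

L₀ ≈ 52.1 mg/L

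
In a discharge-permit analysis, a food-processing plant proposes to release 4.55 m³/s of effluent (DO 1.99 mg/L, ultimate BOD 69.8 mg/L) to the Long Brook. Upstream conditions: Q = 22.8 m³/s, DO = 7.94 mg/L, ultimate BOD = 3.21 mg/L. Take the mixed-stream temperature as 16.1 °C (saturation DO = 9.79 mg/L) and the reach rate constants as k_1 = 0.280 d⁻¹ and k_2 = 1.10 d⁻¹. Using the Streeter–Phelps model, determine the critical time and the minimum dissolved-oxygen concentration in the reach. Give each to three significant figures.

Mixed DO = (22.8×7.94 + 4.55×1.99)/(22.8+4.55) = 190.1/27.35 = 6.950 mg/L.
Mixed L₀ = (22.8×3.21 + 4.55×69.8)/(27.35) = 390.8/27.35 = 14.29 mg/L.
Initial deficit D₀ = C_s − DO₀ = 9.79 − 6.950 = 2.840 mg/L.
t_c = (1/0.8200) ln[(1.10/0.280)(1 − 2.840×0.8200/(0.280×14.29))] = 1.220 × ln(1.642) = 0.6047 d.
D_c = (0.280/1.10) × 14.29 × e^(−0.280×0.6047) = 0.2545 × 14.29 × 0.8443 = 3.071 mg/L.
Minimum DO = 9.79 − 3.071 = 6.719 mg/L.

t_c ≈ 0.605 d; minimum DO ≈ 6.72 mg/L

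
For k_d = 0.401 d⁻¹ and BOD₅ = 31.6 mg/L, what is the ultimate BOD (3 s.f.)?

L₀ ≈ 36.5 mg/L

BOD₅ = L₀(1 − e^(−5k_d)) ⇒ L₀ = BOD₅ / (1 − e^(−5×0.401))
= 31.6 / (1 − 0.1347) = 31.6 / 0.8653 = 36.52 mg/L.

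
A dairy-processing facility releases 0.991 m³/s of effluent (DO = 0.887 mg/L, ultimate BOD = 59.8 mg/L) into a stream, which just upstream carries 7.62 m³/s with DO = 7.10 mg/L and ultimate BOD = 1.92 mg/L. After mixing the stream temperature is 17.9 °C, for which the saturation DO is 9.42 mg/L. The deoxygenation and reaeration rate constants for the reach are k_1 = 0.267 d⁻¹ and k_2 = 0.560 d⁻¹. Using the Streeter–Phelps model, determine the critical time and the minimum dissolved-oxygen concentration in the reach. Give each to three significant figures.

t_c ≈ 0.851 d; minimum DO ≈ 6.16 mg/L

Mixed DO = (7.62×7.10 + 0.991×0.887)/(7.62+0.991) = 54.98/8.611 = 6.385 mg/L.
Mixed L₀ = (7.62×1.92 + 0.991×59.8)/(8.611) = 73.89/8.611 = 8.581 mg/L.
Initial deficit D₀ = C_s − DO₀ = 9.42 − 6.385 = 3.035 mg/L.
t_c = (1/0.2930) ln[(0.560/0.267)(1 − 3.035×0.2930/(0.267×8.581))] = 3.413 × ln(1.283) = 0.8514 d.
D_c = (0.267/0.560) × 8.581 × e^(−0.267×0.8514) = 0.4768 × 8.581 × 0.7967 = 3.259 mg/L.
Minimum DO = 9.42 − 3.259 = 6.161 mg/L.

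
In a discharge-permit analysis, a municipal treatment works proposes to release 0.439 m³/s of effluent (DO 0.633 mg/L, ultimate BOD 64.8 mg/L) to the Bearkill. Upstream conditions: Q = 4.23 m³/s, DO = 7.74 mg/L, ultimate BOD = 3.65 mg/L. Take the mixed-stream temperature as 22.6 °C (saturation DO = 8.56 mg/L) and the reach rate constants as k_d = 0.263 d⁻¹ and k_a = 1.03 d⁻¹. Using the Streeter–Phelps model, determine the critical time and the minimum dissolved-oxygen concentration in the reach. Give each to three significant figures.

Mixed DO = (4.23×7.74 + 0.439×0.633)/(4.23+0.439) = 33.02/4.669 = 7.072 mg/L.
Mixed L₀ = (4.23×3.65 + 0.439×64.8)/(4.669) = 43.89/4.669 = 9.400 mg/L.
Initial deficit D₀ = C_s − DO₀ = 8.56 − 7.072 = 1.488 mg/L.
t_c = (1/0.7670) ln[(1.03/0.263)(1 − 1.488×0.7670/(0.263×9.400))] = 1.304 × ln(2.108) = 0.9723 d.
D_c = (0.263/1.03) × 9.400 × e^(−0.263×0.9723) = 0.2553 × 9.400 × 0.7744 = 1.859 mg/L.
Minimum DO = 8.56 − 1.859 = 6.701 mg/L.

t_c ≈ 0.972 d; minimum DO ≈ 6.70 mg/L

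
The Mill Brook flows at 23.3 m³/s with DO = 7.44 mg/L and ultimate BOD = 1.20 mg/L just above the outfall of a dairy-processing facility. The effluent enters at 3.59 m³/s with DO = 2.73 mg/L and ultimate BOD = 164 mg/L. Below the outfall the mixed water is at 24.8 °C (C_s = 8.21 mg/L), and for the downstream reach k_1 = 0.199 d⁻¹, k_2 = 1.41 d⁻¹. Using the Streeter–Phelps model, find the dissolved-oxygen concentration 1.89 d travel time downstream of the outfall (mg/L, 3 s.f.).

DO ≈ 5.79 mg/L

Mixed DO = (23.3×7.44 + 3.59×2.73)/(23.3+3.59) = 183.2/26.89 = 6.811 mg/L.
Mixed L₀ = (23.3×1.20 + 3.59×164)/(26.89) = 616.7/26.89 = 22.93 mg/L.
Initial deficit D₀ = C_s − DO₀ = 8.21 − 6.811 = 1.399 mg/L.
D(1.89) = [0.199×22.93/(1.41−0.199)](e^(−0.199×1.89) − e^(−1.41×1.89)) + 1.399 e^(−1.41×1.89)
= 3.769 × (0.6865 − 0.06961) + 1.399 × 0.06961 = 2.422 mg/L.
DO = 8.21 − 2.422 = 5.788 mg/L.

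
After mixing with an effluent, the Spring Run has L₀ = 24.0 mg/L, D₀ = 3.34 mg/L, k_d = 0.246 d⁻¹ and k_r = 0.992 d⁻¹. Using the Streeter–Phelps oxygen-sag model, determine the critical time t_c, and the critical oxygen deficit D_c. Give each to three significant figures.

At the critical point dD/dt = 0, so k_d L₀ e^(−k_d t) = k_r D. Substituting D(t) from the Streeter–Phelps equation and solving for t gives
t_c = ln[(k_r/k_d)(1 − D₀(k_r−k_d)/(k_d L₀))] / (k_r−k_d).
Here k_r−k_d = 0.7460 d⁻¹ and 1 − D₀(k_r−k_d)/(k_d L₀) = 1 − 3.34×0.7460/(0.246×24.0) = 0.5780, so
t_c = ln(4.033 × 0.5780) / 0.7460 = 0.8462 / 0.7460 = 1.134 d.
D_c = (k_d/k_r) L₀ e^(−k_d t_c) = (0.246/0.992) × 24.0 × e^(−0.246×1.134) = 0.2480 × 24.0 × 0.7565 = 4.502 mg/L.

t_c ≈ 1.13 d; D_c ≈ 4.50 mg/L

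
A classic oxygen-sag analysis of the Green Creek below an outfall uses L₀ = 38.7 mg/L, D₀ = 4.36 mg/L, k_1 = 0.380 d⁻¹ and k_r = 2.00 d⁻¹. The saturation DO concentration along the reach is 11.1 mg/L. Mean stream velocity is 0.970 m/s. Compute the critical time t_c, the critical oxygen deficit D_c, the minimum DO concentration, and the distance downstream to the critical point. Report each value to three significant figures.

t_c ≈ 0.621 d; D_c ≈ 5.81 mg/L; min DO ≈ 5.29 mg/L; x_c ≈ 52.1 km

With k_r/k_1 = 5.263 and 1 − D₀(k_r−k_1)/(k_1 L₀) = 0.5197,
t_c = ln(5.263 × 0.5197) / (2.00 − 0.380) = ln(2.735) / 1.620 = 1.006/1.620 = 0.6211 d.
L(t_c) = L₀ e^(−k_1 t_c) = 38.7 × 0.7898 = 30.56 mg/L, and at the critical point k_r D_c = k_1 L, so D_c = (0.380/2.00) × 30.56 = 5.807 mg/L.
Minimum DO = C_s − D_c = 11.1 − 5.807 = 5.293 mg/L.
x_c = v t_c = 0.970 m/s × 0.6211 d × 86400 s/d = 52060 m ≈ 52.1 km.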